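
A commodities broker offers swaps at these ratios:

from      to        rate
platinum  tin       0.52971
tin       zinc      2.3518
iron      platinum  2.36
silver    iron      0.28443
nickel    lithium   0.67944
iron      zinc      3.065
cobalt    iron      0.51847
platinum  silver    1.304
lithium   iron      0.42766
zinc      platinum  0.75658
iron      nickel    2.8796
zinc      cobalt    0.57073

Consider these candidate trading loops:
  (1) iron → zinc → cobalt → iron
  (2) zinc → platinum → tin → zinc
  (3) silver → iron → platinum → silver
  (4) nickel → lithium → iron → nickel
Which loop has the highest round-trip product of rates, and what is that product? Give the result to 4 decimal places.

0.9425

(1) 3.065 × 0.57073 × 0.51847 = 0.90695
(2) 0.75658 × 0.52971 × 2.3518 = 0.94253
(3) 0.28443 × 2.36 × 1.304 = 0.87532
(4) 0.67944 × 0.42766 × 2.8796 = 0.83672
Highest is cycle (2) at 0.9425 (≤1, no arbitrage).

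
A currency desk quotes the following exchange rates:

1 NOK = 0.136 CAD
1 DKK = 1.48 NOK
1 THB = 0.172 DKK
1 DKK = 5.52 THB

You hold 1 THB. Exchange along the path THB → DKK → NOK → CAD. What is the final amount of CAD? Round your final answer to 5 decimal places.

0.03462

1 THB × 0.172 = 0.172 DKK
0.172 DKK × 1.48 = 0.25456 NOK
0.25456 NOK × 0.136 = 0.03462016 CAD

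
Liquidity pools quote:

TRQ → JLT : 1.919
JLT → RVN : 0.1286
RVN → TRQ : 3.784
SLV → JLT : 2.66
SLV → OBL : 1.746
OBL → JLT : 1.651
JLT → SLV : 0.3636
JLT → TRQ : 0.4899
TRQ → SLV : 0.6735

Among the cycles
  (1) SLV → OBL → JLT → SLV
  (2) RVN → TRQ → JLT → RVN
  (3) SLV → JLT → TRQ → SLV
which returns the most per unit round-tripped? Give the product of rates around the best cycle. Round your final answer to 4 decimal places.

1.0481

(1) 1.746 × 1.651 × 0.3636 = 1.04813
(2) 3.784 × 1.919 × 0.1286 = 0.93383
(3) 2.66 × 0.4899 × 0.6735 = 0.87766
Highest is cycle (1) at 1.0481 (>1, arbitrage).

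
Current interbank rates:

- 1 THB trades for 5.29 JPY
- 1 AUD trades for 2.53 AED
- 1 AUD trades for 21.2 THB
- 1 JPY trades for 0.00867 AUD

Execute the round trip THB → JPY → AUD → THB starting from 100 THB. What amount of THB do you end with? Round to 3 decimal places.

97.232

100 THB × 5.29 = 529 JPY
529 JPY × 0.00867 = 4.58643 AUD
4.58643 AUD × 21.2 = 97.232316 THB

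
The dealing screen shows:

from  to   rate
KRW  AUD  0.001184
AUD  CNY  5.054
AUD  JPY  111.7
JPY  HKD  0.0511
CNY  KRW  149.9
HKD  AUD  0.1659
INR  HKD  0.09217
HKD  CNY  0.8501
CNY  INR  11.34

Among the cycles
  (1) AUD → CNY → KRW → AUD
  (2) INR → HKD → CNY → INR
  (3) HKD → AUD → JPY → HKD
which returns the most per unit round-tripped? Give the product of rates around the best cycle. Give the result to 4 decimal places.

(1) 5.054 × 149.9 × 0.001184 = 0.89699
(2) 0.09217 × 0.8501 × 11.34 = 0.88853
(3) 0.1659 × 111.7 × 0.0511 = 0.94694
Highest is cycle (3) at 0.9469 (≤1, no arbitrage).

0.9469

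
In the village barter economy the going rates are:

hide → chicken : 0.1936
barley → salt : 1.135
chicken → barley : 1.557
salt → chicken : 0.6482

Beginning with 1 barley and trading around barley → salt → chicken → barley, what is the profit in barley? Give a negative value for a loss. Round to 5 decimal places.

1 barley × 1.135 = 1.135 salt
1.135 salt × 0.6482 = 0.735707 chicken
0.735707 chicken × 1.557 = 1.145495799 barley
Net change: 1.145495799 − 1 = 0.145495799 barley

0.14550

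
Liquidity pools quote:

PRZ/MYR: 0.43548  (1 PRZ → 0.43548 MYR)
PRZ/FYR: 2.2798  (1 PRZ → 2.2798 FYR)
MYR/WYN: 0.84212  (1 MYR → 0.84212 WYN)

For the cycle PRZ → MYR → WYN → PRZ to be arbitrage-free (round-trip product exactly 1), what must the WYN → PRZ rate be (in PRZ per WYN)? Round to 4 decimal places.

2.7268

Known legs of the cycle: 0.43548 × 0.84212 = 0.3667264176
For no arbitrage the full-cycle product must be 1, so the missing rate is 1 / 0.3667264176 ≈ 2.726828.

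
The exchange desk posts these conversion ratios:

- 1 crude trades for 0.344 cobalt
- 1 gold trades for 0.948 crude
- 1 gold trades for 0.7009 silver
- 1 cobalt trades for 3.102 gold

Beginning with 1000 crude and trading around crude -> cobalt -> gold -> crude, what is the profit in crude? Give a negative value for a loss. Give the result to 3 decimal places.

1000 crude × 0.344 = 344 cobalt
344 cobalt × 3.102 = 1067.088 gold
1067.088 gold × 0.948 = 1011.599424 crude
Net change: 1011.599424 − 1000 = 11.599424 crude

11.599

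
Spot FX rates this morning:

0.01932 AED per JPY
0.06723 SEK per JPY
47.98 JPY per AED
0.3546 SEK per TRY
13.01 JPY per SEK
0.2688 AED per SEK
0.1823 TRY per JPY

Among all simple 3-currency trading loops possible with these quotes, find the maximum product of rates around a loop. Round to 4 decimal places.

0.8671

SEK→AED→JPY→SEK: 0.2688 × 47.98 × 0.06723 = 0.86707
SEK→JPY→TRY→SEK: 13.01 × 0.1823 × 0.3546 = 0.84101
Maximum is SEK→AED→JPY→SEK at 0.8671; no arbitrage — every cycle loses value.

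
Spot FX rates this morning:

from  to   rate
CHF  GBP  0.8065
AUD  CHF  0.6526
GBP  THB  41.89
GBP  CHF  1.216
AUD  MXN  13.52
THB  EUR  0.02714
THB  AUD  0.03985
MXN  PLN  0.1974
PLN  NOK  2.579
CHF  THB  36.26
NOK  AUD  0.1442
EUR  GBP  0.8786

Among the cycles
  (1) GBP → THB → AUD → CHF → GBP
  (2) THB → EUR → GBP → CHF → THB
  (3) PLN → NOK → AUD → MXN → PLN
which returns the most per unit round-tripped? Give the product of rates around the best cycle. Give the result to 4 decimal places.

(1) 41.89 × 0.03985 × 0.6526 × 0.8065 = 0.87860
(2) 0.02714 × 0.8786 × 1.216 × 36.26 = 1.05139
(3) 2.579 × 0.1442 × 13.52 × 0.1974 = 0.99252
Highest is cycle (2) at 1.0514 (>1, arbitrage).

1.0514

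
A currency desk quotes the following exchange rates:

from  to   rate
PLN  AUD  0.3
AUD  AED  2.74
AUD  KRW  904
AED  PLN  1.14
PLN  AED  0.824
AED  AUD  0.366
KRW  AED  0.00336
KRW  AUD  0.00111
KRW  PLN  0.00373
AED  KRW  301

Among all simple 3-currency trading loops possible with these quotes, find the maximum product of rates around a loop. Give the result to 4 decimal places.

1.1117

AUD→KRW→AED→AUD: 904 × 0.00336 × 0.366 = 1.11170
AUD→KRW→PLN→AUD: 904 × 0.00373 × 0.3 = 1.01158
AUD→AED→PLN→AUD: 2.74 × 1.14 × 0.3 = 0.93708
KRW→PLN→AED→KRW: 0.00373 × 0.824 × 301 = 0.92513
AUD→AED→KRW→AUD: 2.74 × 301 × 0.00111 = 0.91546
Maximum is AUD→KRW→AED→AUD at 1.1117; arbitrage exists.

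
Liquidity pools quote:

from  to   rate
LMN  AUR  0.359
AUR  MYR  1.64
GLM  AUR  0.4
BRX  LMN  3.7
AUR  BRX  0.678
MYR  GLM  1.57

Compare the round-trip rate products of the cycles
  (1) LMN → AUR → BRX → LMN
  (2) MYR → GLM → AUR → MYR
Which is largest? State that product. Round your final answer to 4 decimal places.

(1) 0.359 × 0.678 × 3.7 = 0.90059
(2) 1.57 × 0.4 × 1.64 = 1.02992
Highest is cycle (2) at 1.0299 (>1, arbitrage).

1.0299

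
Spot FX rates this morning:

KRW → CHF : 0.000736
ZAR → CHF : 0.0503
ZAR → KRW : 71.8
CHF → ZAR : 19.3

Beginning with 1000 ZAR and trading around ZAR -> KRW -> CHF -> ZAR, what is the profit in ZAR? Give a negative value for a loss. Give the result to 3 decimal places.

1000 ZAR × 71.8 = 71800 KRW
71800 KRW × 0.000736 = 52.8448 CHF
52.8448 CHF × 19.3 = 1019.90464 ZAR
Net change: 1019.90464 − 1000 = 19.90464 ZAR

19.905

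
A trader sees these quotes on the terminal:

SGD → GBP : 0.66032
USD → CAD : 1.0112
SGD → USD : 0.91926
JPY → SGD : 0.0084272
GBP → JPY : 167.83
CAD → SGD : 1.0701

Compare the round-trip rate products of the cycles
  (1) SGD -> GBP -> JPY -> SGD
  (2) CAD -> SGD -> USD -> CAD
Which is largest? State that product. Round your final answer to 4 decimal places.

0.9947

(1) 0.66032 × 167.83 × 0.0084272 = 0.93391
(2) 1.0701 × 0.91926 × 1.0112 = 0.99472
Highest is cycle (2) at 0.9947 (≤1, no arbitrage).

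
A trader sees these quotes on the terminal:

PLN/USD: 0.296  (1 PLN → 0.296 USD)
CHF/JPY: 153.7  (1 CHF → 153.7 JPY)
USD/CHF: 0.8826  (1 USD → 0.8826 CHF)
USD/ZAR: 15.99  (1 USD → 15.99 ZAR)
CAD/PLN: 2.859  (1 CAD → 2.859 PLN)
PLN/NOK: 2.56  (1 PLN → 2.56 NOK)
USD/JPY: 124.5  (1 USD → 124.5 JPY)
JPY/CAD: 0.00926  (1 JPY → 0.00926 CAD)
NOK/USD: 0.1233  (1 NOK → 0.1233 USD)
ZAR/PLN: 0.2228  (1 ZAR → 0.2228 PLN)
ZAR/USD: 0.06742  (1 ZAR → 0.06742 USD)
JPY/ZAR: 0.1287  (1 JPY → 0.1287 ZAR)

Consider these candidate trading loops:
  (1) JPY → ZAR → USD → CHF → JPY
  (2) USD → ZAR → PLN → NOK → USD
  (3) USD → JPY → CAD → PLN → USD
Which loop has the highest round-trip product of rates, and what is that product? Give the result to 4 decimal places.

(1) 0.1287 × 0.06742 × 0.8826 × 153.7 = 1.17708
(2) 15.99 × 0.2228 × 2.56 × 0.1233 = 1.12452
(3) 124.5 × 0.00926 × 2.859 × 0.296 = 0.97563
Highest is cycle (1) at 1.1771 (>1, arbitrage).

1.1771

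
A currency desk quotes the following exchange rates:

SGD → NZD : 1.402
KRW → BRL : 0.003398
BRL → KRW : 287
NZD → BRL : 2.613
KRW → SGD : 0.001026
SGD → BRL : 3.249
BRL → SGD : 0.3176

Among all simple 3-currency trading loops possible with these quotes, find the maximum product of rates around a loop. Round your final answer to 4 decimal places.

1.1635

NZD→BRL→SGD→NZD: 2.613 × 0.3176 × 1.402 = 1.16350
KRW→SGD→BRL→KRW: 0.001026 × 3.249 × 287 = 0.95671
Maximum is NZD→BRL→SGD→NZD at 1.1635; arbitrage exists.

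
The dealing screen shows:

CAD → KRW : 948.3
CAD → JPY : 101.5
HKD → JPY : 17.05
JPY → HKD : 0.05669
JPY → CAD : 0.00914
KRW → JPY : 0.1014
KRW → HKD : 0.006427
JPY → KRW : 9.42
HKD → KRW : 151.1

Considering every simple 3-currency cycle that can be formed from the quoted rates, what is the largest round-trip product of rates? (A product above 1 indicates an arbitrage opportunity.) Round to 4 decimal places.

1.0322

JPY→KRW→HKD→JPY: 9.42 × 0.006427 × 17.05 = 1.03225
CAD→KRW→JPY→CAD: 948.3 × 0.1014 × 0.00914 = 0.87888
JPY→HKD→KRW→JPY: 0.05669 × 151.1 × 0.1014 = 0.86858
Maximum is JPY→KRW→HKD→JPY at 1.0322; arbitrage exists.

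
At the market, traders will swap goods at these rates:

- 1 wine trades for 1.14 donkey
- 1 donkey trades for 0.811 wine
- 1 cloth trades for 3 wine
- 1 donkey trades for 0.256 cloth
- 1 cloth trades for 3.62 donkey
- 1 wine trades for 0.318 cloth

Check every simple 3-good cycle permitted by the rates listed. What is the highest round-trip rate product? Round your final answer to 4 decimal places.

cloth→donkey→wine→cloth: 3.62 × 0.811 × 0.318 = 0.93359
cloth→wine→donkey→cloth: 3 × 1.14 × 0.256 = 0.87552
Maximum is cloth→donkey→wine→cloth at 0.9336; no arbitrage — every cycle loses value.

0.9336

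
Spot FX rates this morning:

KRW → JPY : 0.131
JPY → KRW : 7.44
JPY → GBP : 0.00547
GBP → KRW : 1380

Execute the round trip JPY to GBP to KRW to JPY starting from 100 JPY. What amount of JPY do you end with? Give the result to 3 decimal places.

98.887

100 JPY × 0.00547 = 0.547 GBP
0.547 GBP × 1380 = 754.86 KRW
754.86 KRW × 0.131 = 98.88666 JPY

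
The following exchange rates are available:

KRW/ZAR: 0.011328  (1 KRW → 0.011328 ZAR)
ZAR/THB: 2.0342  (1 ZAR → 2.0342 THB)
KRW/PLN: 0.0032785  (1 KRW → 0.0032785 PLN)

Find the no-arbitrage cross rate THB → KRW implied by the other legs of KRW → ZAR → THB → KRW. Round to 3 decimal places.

Known legs of the cycle: 0.011328 × 2.0342 = 0.0230434176
For no arbitrage the full-cycle product must be 1, so the missing rate is 1 / 0.0230434176 ≈ 43.39634.

43.396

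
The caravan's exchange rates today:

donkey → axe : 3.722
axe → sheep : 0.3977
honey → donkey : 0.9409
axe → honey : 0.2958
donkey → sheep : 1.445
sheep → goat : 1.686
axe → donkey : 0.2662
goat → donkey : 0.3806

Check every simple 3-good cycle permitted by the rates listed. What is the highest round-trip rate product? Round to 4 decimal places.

1.0359

honey→donkey→axe→honey: 0.9409 × 3.722 × 0.2958 = 1.03590
donkey→sheep→goat→donkey: 1.445 × 1.686 × 0.3806 = 0.92724
Maximum is honey→donkey→axe→honey at 1.0359; arbitrage exists.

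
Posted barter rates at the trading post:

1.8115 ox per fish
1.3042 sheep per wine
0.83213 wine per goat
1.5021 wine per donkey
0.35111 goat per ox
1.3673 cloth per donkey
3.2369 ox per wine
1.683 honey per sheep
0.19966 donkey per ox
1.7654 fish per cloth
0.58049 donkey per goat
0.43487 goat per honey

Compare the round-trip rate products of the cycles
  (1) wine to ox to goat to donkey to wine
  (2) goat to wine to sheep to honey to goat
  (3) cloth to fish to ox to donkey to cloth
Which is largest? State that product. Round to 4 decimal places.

(1) 3.2369 × 0.35111 × 0.58049 × 1.5021 = 0.99098
(2) 0.83213 × 1.3042 × 1.683 × 0.43487 = 0.79429
(3) 1.7654 × 1.8115 × 0.19966 × 1.3673 = 0.87304
Highest is cycle (1) at 0.9910 (≤1, no arbitrage).

0.9910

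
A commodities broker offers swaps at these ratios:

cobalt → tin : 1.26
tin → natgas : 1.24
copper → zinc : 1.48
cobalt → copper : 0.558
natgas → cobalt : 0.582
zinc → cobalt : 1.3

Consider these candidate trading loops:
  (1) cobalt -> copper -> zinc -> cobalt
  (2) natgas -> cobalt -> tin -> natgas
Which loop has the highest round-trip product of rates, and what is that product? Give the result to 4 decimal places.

(1) 0.558 × 1.48 × 1.3 = 1.07359
(2) 0.582 × 1.26 × 1.24 = 0.90932
Highest is cycle (1) at 1.0736 (>1, arbitrage).

1.0736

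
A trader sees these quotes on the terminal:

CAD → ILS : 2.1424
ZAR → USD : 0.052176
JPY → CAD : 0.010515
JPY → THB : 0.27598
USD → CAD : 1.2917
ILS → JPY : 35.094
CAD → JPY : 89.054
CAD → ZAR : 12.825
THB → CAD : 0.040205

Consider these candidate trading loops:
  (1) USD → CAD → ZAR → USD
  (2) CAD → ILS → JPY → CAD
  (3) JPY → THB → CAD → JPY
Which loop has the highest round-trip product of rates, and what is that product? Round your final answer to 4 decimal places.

(1) 1.2917 × 12.825 × 0.052176 = 0.86435
(2) 2.1424 × 35.094 × 0.010515 = 0.79057
(3) 0.27598 × 0.040205 × 89.054 = 0.98812
Highest is cycle (3) at 0.9881 (≤1, no arbitrage).

0.9881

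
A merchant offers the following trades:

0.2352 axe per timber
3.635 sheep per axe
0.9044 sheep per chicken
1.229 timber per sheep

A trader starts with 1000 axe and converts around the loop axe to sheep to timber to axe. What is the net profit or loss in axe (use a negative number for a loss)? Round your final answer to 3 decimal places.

50.736

1000 axe × 3.635 = 3635 sheep
3635 sheep × 1.229 = 4467.415 timber
4467.415 timber × 0.2352 = 1050.736008 axe
Net change: 1050.736008 − 1000 = 50.736008 axe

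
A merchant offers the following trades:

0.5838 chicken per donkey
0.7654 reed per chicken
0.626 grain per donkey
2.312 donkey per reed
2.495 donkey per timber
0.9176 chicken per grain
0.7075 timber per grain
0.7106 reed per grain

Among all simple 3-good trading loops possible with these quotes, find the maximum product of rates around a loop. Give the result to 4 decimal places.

1.1050

donkey→grain→timber→donkey: 0.626 × 0.7075 × 2.495 = 1.10502
donkey→chicken→reed→donkey: 0.5838 × 0.7654 × 2.312 = 1.03310
donkey→grain→reed→donkey: 0.626 × 0.7106 × 2.312 = 1.02846
Maximum is donkey→grain→timber→donkey at 1.1050; arbitrage exists.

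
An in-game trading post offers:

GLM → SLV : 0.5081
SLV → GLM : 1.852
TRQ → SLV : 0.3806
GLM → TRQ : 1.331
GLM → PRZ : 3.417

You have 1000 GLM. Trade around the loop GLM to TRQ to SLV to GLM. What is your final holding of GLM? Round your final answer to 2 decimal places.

1000 GLM × 1.331 = 1331 TRQ
1331 TRQ × 0.3806 = 506.5786 SLV
506.5786 SLV × 1.852 = 938.1835672 GLM

938.18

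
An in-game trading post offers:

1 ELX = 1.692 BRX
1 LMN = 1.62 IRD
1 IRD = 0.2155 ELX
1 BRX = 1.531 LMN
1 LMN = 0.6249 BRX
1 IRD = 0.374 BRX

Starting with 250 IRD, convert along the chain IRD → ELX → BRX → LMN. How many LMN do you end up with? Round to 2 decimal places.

250 IRD × 0.2155 = 53.875 ELX
53.875 ELX × 1.692 = 91.1565 BRX
91.1565 BRX × 1.531 = 139.5606015 LMN

139.56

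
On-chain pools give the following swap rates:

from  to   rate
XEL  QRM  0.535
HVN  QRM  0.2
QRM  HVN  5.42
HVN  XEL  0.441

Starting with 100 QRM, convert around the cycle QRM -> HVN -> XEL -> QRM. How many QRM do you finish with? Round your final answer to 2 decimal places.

127.88

100 QRM × 5.42 = 542 HVN
542 HVN × 0.441 = 239.022 XEL
239.022 XEL × 0.535 = 127.87677 QRM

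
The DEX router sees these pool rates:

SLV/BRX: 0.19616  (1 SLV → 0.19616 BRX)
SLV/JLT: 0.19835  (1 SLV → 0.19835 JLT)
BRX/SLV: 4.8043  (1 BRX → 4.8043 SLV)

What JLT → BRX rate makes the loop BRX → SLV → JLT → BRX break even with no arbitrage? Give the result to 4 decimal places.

Known legs of the cycle: 4.8043 × 0.19835 = 0.952932905
For no arbitrage the full-cycle product must be 1, so the missing rate is 1 / 0.952932905 ≈ 1.049392.

1.0494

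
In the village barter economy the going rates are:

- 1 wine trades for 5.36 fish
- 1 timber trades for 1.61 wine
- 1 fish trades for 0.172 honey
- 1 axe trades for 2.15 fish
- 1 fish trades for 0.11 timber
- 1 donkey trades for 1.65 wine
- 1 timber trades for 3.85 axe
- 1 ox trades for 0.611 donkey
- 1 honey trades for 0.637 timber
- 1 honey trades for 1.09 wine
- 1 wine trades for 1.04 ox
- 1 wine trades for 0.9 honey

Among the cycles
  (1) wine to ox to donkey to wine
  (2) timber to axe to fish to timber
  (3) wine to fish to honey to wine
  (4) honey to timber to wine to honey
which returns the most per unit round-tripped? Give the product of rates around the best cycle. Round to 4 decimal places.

(1) 1.04 × 0.611 × 1.65 = 1.04848
(2) 3.85 × 2.15 × 0.11 = 0.91053
(3) 5.36 × 0.172 × 1.09 = 1.00489
(4) 0.637 × 1.61 × 0.9 = 0.92301
Highest is cycle (1) at 1.0485 (>1, arbitrage).

1.0485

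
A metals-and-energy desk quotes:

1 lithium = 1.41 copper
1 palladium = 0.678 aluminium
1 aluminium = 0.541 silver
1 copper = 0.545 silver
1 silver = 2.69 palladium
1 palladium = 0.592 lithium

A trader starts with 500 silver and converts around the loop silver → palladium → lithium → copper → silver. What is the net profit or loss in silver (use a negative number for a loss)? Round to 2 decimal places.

111.87

500 silver × 2.69 = 1345 palladium
1345 palladium × 0.592 = 796.24 lithium
796.24 lithium × 1.41 = 1122.6984 copper
1122.6984 copper × 0.545 = 611.870628 silver
Net change: 611.870628 − 500 = 111.870628 silver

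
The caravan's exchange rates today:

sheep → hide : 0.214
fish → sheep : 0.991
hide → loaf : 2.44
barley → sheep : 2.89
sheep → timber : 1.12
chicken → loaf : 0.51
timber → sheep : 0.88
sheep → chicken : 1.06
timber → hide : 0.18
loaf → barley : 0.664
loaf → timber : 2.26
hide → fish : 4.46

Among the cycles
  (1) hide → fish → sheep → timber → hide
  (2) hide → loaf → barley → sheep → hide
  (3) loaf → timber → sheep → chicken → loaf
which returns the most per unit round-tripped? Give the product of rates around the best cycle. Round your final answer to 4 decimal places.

1.0751

(1) 4.46 × 0.991 × 1.12 × 0.18 = 0.89104
(2) 2.44 × 0.664 × 2.89 × 0.214 = 1.00200
(3) 2.26 × 0.88 × 1.06 × 0.51 = 1.07515
Highest is cycle (3) at 1.0751 (>1, arbitrage).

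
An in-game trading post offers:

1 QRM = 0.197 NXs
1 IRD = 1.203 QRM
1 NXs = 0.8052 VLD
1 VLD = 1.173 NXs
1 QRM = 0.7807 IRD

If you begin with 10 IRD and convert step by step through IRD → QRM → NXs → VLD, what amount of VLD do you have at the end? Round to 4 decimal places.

10 IRD × 1.203 = 12.03 QRM
12.03 QRM × 0.197 = 2.36991 NXs
2.36991 NXs × 0.8052 = 1.908251532 VLD

1.9083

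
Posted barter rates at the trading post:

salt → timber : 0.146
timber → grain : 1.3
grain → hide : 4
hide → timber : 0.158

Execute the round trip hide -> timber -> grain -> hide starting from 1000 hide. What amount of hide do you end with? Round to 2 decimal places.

821.60

1000 hide × 0.158 = 158 timber
158 timber × 1.3 = 205.4 grain
205.4 grain × 4 = 821.6 hide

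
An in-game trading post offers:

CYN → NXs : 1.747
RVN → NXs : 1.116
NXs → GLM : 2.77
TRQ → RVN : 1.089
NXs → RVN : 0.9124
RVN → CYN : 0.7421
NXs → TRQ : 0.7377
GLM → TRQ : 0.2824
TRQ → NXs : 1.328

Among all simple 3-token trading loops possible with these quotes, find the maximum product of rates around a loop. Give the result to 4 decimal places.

1.1829

NXs→RVN→CYN→NXs: 0.9124 × 0.7421 × 1.747 = 1.18288
NXs→GLM→TRQ→NXs: 2.77 × 0.2824 × 1.328 = 1.03883
NXs→TRQ→RVN→NXs: 0.7377 × 1.089 × 1.116 = 0.89654
Maximum is NXs→RVN→CYN→NXs at 1.1829; arbitrage exists.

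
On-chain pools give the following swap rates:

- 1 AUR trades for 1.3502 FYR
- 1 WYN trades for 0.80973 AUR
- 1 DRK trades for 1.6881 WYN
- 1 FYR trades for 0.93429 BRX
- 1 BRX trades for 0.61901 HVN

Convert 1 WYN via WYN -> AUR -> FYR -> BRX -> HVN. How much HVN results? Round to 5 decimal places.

1 WYN × 0.80973 = 0.80973 AUR
0.80973 AUR × 1.3502 = 1.093297446 FYR
1.093297446 FYR × 0.93429 = 1.02145687082334 BRX
1.02145687082334 BRX × 0.61901 = 0.6322920176083556934 HVN

0.63229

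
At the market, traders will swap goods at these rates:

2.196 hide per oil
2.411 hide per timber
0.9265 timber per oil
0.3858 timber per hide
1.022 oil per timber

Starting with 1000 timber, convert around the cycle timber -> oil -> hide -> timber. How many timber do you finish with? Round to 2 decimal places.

1000 timber × 1.022 = 1022 oil
1022 oil × 2.196 = 2244.312 hide
2244.312 hide × 0.3858 = 865.8555696 timber

865.86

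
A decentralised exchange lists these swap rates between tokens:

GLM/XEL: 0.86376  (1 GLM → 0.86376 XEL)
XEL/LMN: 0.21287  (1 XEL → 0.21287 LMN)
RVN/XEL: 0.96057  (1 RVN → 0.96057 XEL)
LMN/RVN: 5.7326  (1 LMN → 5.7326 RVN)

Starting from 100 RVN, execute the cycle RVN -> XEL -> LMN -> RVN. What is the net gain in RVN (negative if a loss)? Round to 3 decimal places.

17.218

100 RVN × 0.96057 = 96.057 XEL
96.057 XEL × 0.21287 = 20.44765359 LMN
20.44765359 LMN × 5.7326 = 117.218218970034 RVN
Net change: 117.218218970034 − 100 = 17.218218970034 RVN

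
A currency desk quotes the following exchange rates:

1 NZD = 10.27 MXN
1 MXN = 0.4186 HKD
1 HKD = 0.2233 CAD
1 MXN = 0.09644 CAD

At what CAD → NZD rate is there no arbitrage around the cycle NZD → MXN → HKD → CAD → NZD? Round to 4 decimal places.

1.0417

Known legs of the cycle: 10.27 × 0.4186 × 0.2233 = 0.9599716126
For no arbitrage the full-cycle product must be 1, so the missing rate is 1 / 0.9599716126 ≈ 1.041697.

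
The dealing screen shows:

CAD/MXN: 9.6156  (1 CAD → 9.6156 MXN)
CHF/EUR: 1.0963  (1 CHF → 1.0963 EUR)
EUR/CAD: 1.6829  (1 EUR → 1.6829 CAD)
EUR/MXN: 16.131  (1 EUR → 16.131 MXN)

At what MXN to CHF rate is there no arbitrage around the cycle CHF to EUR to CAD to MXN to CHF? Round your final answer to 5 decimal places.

Known legs of the cycle: 1.0963 × 1.6829 × 9.6156 = 17.740428819012
For no arbitrage the full-cycle product must be 1, so the missing rate is 1 / 17.740428819012 ≈ 0.0563684.

0.05637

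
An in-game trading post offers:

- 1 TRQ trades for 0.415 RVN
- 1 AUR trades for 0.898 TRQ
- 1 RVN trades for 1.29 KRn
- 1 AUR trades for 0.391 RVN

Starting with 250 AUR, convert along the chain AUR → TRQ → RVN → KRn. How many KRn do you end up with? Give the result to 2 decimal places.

120.19

250 AUR × 0.898 = 224.5 TRQ
224.5 TRQ × 0.415 = 93.1675 RVN
93.1675 RVN × 1.29 = 120.186075 KRn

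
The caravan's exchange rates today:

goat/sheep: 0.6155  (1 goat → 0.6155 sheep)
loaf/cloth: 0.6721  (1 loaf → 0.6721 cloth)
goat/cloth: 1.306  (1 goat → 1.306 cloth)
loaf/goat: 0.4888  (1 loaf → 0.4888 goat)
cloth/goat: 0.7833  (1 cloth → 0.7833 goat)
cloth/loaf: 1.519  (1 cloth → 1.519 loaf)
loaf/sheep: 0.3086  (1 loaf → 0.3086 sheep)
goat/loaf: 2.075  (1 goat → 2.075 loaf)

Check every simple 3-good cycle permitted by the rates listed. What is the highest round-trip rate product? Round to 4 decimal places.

1.0924

cloth→goat→loaf→cloth: 0.7833 × 2.075 × 0.6721 = 1.09240
cloth→loaf→goat→cloth: 1.519 × 0.4888 × 1.306 = 0.96969
Maximum is cloth→goat→loaf→cloth at 1.0924; arbitrage exists.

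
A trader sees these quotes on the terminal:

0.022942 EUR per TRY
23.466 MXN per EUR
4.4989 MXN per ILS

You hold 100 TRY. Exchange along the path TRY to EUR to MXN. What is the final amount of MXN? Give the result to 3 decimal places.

100 TRY × 0.022942 = 2.2942 EUR
2.2942 EUR × 23.466 = 53.8356972 MXN

53.836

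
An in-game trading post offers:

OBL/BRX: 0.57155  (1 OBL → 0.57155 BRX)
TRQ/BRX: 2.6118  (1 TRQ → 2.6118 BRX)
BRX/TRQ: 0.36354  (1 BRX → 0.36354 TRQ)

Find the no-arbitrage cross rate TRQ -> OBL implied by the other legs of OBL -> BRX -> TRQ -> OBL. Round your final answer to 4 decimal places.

4.8128

Known legs of the cycle: 0.57155 × 0.36354 = 0.207781287
For no arbitrage the full-cycle product must be 1, so the missing rate is 1 / 0.207781287 ≈ 4.812753.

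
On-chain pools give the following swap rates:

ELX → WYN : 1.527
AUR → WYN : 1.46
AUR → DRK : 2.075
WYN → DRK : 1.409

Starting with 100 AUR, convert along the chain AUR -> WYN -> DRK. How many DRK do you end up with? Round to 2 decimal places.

100 AUR × 1.46 = 146 WYN
146 WYN × 1.409 = 205.714 DRK

205.71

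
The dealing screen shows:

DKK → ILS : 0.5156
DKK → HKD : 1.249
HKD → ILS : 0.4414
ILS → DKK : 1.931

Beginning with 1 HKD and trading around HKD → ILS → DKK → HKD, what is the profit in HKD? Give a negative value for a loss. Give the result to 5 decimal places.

1 HKD × 0.4414 = 0.4414 ILS
0.4414 ILS × 1.931 = 0.8523434 DKK
0.8523434 DKK × 1.249 = 1.0645769066 HKD
Net change: 1.0645769066 − 1 = 0.0645769066 HKD

0.06458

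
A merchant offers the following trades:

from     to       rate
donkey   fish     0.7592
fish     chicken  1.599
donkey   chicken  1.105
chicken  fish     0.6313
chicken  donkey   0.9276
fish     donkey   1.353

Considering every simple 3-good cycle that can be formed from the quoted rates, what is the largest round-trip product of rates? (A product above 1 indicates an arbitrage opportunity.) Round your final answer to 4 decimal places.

fish→chicken→donkey→fish: 1.599 × 0.9276 × 0.7592 = 1.12607
fish→donkey→chicken→fish: 1.353 × 1.105 × 0.6313 = 0.94383
Maximum is fish→chicken→donkey→fish at 1.1261; arbitrage exists.

1.1261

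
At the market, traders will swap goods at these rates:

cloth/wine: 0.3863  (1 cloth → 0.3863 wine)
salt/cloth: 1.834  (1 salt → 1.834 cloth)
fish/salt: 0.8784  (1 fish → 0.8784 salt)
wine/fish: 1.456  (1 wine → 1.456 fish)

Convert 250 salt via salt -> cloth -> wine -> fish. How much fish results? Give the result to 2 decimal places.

257.88

250 salt × 1.834 = 458.5 cloth
458.5 cloth × 0.3863 = 177.11855 wine
177.11855 wine × 1.456 = 257.8846088 fish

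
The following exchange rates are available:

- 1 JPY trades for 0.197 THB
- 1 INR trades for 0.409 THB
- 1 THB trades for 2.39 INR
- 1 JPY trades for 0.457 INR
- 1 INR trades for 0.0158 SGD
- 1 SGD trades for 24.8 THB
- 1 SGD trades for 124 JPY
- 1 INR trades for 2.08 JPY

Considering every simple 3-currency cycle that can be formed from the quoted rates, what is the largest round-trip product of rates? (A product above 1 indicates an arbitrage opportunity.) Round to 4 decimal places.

0.9793

JPY→THB→INR→JPY: 0.197 × 2.39 × 2.08 = 0.97933
INR→SGD→THB→INR: 0.0158 × 24.8 × 2.39 = 0.93650
JPY→INR→SGD→JPY: 0.457 × 0.0158 × 124 = 0.89535
Maximum is JPY→THB→INR→JPY at 0.9793; no arbitrage — every cycle loses value.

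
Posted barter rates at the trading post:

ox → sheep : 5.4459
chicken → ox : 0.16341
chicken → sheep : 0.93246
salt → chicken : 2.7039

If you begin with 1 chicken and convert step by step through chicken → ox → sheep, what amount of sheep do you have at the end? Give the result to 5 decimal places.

1 chicken × 0.16341 = 0.16341 ox
0.16341 ox × 5.4459 = 0.889914519 sheep

0.88991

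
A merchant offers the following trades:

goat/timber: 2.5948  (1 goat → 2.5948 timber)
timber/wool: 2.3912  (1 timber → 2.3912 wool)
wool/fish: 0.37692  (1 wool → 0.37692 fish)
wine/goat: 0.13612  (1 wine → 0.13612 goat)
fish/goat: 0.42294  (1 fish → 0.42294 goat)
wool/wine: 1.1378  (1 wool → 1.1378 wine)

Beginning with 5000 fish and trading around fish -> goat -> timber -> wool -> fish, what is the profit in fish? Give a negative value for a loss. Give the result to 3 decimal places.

-54.414

5000 fish × 0.42294 = 2114.7 goat
2114.7 goat × 2.5948 = 5487.22356 timber
5487.22356 timber × 2.3912 = 13121.048976672 wool
13121.048976672 wool × 0.37692 = 4945.58578028721024 fish
Net change: 4945.58578028721024 − 5000 = -54.41421971278976 fish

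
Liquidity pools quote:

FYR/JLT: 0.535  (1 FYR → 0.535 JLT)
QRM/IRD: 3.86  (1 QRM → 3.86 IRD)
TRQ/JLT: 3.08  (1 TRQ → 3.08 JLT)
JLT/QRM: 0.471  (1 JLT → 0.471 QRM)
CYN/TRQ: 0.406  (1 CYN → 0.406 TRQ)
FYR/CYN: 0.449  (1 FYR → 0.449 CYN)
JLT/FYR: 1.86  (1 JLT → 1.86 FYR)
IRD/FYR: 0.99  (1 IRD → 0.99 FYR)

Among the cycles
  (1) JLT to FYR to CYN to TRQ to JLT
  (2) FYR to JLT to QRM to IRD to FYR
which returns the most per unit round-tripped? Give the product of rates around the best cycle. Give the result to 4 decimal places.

(1) 1.86 × 0.449 × 0.406 × 3.08 = 1.04433
(2) 0.535 × 0.471 × 3.86 × 0.99 = 0.96294
Highest is cycle (1) at 1.0443 (>1, arbitrage).

1.0443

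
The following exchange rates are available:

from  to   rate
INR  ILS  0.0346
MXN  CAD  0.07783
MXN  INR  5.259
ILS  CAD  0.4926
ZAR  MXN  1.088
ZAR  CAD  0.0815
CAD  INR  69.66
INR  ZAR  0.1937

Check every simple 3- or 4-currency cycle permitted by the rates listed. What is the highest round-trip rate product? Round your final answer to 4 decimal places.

ILS→CAD→INR→ILS: 0.4926 × 69.66 × 0.0346 = 1.18728
MXN→CAD→INR→ZAR→MXN: 0.07783 × 69.66 × 0.1937 × 1.088 = 1.14259
MXN→INR→ZAR→MXN: 5.259 × 0.1937 × 1.088 = 1.10831
ZAR→CAD→INR→ZAR: 0.0815 × 69.66 × 0.1937 = 1.09969
Maximum is ILS→CAD→INR→ILS at 1.1873; arbitrage exists.

1.1873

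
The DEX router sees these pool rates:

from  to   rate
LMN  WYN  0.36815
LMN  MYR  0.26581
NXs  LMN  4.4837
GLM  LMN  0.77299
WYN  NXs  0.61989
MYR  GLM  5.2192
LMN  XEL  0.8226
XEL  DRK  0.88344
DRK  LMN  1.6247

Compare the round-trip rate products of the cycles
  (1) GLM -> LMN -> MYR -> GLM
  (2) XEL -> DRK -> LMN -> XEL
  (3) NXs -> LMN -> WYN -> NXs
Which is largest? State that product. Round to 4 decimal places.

1.1807

(1) 0.77299 × 0.26581 × 5.2192 = 1.07238
(2) 0.88344 × 1.6247 × 0.8226 = 1.18070
(3) 4.4837 × 0.36815 × 0.61989 = 1.02324
Highest is cycle (2) at 1.1807 (>1, arbitrage).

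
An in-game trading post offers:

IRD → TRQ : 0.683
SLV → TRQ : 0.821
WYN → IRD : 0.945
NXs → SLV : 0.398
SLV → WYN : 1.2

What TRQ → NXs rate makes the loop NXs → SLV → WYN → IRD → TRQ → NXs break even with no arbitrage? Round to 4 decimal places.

3.2440

Known legs of the cycle: 0.398 × 1.2 × 0.945 × 0.683 = 0.308259756
For no arbitrage the full-cycle product must be 1, so the missing rate is 1 / 0.308259756 ≈ 3.244017.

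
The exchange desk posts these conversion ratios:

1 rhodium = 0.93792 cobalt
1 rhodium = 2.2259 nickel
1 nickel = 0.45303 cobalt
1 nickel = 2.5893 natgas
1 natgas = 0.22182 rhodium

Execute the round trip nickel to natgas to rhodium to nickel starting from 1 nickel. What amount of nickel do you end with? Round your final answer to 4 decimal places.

1.2785

1 nickel × 2.5893 = 2.5893 natgas
2.5893 natgas × 0.22182 = 0.574358526 rhodium
0.574358526 rhodium × 2.2259 = 1.2784646430234 nickel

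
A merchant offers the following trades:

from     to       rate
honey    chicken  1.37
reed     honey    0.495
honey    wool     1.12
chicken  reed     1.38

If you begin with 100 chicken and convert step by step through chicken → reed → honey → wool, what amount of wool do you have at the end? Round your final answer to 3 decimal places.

76.507

100 chicken × 1.38 = 138 reed
138 reed × 0.495 = 68.31 honey
68.31 honey × 1.12 = 76.5072 wool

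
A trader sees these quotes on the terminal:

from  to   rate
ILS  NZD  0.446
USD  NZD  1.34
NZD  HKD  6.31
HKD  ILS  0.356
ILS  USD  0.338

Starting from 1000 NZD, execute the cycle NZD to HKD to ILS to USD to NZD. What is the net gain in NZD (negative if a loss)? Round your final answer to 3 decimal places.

1000 NZD × 6.31 = 6310 HKD
6310 HKD × 0.356 = 2246.36 ILS
2246.36 ILS × 0.338 = 759.26968 USD
759.26968 USD × 1.34 = 1017.4213712 NZD
Net change: 1017.4213712 − 1000 = 17.4213712 NZD

17.421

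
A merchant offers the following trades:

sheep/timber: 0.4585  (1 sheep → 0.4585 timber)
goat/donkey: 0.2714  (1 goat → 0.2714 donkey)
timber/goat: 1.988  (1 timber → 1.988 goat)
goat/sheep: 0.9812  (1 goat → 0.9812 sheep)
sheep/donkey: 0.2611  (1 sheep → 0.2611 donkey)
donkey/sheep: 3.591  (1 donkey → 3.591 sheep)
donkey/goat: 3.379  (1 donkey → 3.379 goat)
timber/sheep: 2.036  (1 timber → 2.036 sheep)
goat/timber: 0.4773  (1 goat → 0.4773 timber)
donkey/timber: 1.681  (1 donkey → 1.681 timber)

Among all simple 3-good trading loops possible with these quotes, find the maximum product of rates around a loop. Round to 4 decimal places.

donkey→timber→goat→donkey: 1.681 × 1.988 × 0.2714 = 0.90697
sheep→timber→goat→sheep: 0.4585 × 1.988 × 0.9812 = 0.89436
donkey→timber→sheep→donkey: 1.681 × 2.036 × 0.2611 = 0.89362
donkey→goat→sheep→donkey: 3.379 × 0.9812 × 0.2611 = 0.86567
Maximum is donkey→timber→goat→donkey at 0.9070; no arbitrage — every cycle loses value.

0.9070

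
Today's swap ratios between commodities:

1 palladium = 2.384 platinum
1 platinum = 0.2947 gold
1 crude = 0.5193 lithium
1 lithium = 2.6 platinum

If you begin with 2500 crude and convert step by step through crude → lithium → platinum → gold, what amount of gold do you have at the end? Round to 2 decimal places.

994.75

2500 crude × 0.5193 = 1298.25 lithium
1298.25 lithium × 2.6 = 3375.45 platinum
3375.45 platinum × 0.2947 = 994.745115 gold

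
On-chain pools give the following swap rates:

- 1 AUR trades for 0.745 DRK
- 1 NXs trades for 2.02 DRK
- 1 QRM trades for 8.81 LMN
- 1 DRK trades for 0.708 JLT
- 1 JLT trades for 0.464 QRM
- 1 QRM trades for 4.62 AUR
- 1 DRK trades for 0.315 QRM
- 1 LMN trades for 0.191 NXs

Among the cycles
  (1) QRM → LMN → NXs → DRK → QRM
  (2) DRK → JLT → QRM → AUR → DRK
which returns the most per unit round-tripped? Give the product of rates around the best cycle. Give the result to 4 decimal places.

(1) 8.81 × 0.191 × 2.02 × 0.315 = 1.07071
(2) 0.708 × 0.464 × 4.62 × 0.745 = 1.13071
Highest is cycle (2) at 1.1307 (>1, arbitrage).

1.1307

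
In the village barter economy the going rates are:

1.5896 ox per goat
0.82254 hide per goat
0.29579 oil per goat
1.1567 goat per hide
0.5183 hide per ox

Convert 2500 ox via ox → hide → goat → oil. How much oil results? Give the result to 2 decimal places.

2500 ox × 0.5183 = 1295.75 hide
1295.75 hide × 1.1567 = 1498.794025 goat
1498.794025 goat × 0.29579 = 443.32828465475 oil

443.33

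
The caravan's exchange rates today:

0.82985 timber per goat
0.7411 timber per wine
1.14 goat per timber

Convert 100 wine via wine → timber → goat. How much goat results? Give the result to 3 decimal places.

100 wine × 0.7411 = 74.11 timber
74.11 timber × 1.14 = 84.4854 goat

84.485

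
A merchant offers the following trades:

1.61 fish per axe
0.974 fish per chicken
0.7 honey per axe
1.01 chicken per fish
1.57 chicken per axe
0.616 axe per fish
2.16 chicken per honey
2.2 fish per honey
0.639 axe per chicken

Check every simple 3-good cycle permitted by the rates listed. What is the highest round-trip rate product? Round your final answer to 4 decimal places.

1.0391

fish→chicken→axe→fish: 1.01 × 0.639 × 1.61 = 1.03908
honey→chicken→axe→honey: 2.16 × 0.639 × 0.7 = 0.96617
honey→fish→axe→honey: 2.2 × 0.616 × 0.7 = 0.94864
fish→axe→chicken→fish: 0.616 × 1.57 × 0.974 = 0.94197
Maximum is fish→chicken→axe→fish at 1.0391; arbitrage exists.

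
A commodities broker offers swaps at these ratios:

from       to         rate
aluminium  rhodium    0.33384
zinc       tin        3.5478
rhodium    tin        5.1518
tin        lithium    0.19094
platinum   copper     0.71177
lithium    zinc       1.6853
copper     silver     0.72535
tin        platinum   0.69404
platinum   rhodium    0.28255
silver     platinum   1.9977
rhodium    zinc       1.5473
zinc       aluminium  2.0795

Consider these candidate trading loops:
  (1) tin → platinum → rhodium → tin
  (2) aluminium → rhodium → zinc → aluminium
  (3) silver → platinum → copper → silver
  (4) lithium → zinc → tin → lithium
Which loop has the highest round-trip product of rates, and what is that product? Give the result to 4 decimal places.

1.1417

(1) 0.69404 × 0.28255 × 5.1518 = 1.01027
(2) 0.33384 × 1.5473 × 2.0795 = 1.07417
(3) 1.9977 × 0.71177 × 0.72535 = 1.03138
(4) 1.6853 × 3.5478 × 0.19094 = 1.14165
Highest is cycle (4) at 1.1417 (>1, arbitrage).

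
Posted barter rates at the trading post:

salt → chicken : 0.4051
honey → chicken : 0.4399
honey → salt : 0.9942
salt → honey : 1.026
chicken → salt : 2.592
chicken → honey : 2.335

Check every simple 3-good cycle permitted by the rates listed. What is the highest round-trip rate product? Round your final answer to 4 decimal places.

1.1699

honey→chicken→salt→honey: 0.4399 × 2.592 × 1.026 = 1.16987
honey→salt→chicken→honey: 0.9942 × 0.4051 × 2.335 = 0.94042
Maximum is honey→chicken→salt→honey at 1.1699; arbitrage exists.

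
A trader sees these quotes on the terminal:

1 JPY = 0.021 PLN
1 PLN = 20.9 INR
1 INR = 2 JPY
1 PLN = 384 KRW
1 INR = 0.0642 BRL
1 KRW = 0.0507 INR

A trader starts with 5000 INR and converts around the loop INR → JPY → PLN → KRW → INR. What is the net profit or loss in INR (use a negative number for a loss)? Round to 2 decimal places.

-911.55

5000 INR × 2 = 10000 JPY
10000 JPY × 0.021 = 210 PLN
210 PLN × 384 = 80640 KRW
80640 KRW × 0.0507 = 4088.448 INR
Net change: 4088.448 − 5000 = -911.552 INR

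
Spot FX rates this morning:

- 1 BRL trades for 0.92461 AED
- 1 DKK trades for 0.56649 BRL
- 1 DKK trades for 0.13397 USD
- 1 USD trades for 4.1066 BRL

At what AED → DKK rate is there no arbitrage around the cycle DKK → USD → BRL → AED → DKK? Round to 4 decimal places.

1.9659

Known legs of the cycle: 0.13397 × 4.1066 × 0.92461 = 0.50868454898122
For no arbitrage the full-cycle product must be 1, so the missing rate is 1 / 0.50868454898122 ≈ 1.965855.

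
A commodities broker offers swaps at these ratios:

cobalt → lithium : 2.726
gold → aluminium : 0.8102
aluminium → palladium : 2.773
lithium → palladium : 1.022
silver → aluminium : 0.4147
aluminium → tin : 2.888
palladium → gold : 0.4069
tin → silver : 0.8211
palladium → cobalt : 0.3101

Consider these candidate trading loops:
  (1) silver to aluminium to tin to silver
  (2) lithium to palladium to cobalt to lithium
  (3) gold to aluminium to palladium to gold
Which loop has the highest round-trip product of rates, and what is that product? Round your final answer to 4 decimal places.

0.9834

(1) 0.4147 × 2.888 × 0.8211 = 0.98339
(2) 1.022 × 0.3101 × 2.726 = 0.86393
(3) 0.8102 × 2.773 × 0.4069 = 0.91418
Highest is cycle (1) at 0.9834 (≤1, no arbitrage).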